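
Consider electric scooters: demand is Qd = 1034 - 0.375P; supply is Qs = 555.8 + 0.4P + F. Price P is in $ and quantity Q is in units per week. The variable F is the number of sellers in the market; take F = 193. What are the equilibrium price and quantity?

With F = 193, supply is Qs = 748.8 + 0.4P.
Equating demand and supply, 1034 - 0.375P = 748.8 + 0.4P gives 0.775P = 285.2, so P* = 368.
Then Q* = 1034 - 0.375(368) = 896.

P* = 368, Q* = 896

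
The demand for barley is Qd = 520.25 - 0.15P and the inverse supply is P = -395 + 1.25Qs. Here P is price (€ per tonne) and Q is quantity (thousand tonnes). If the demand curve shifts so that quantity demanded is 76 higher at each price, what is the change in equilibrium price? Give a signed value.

ΔP = 80

In direct form, Qs = 316 + 0.8P.
The market clears where 520.25 - 0.15P = 316 + 0.8P. Rearranging, 0.95P = 204.25, hence P* = 215.
Then Q* = 520.25 - 0.15(215) = 488.
After the shift, demand is Qd = 596.25 - 0.15P.
New equilibrium: 280.25 = 0.95P, so P = 295 and Q = 552.
ΔP = 295 - 215 = 80.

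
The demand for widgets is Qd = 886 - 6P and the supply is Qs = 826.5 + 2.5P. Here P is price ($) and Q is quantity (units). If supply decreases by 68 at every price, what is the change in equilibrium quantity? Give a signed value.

Equating demand and supply, 886 - 6P = 826.5 + 2.5P gives 8.5P = 59.5, so P* = 7.
Substitute back: Q* = 886 - 6(7) = 844.
After the shift, supply is Qs = 758.5 + 2.5P.
The new intersection has 127.5 = 8.5P, i.e. P = 15, Q = 796.
ΔQ = 796 - 844 = -48.

ΔQ = -48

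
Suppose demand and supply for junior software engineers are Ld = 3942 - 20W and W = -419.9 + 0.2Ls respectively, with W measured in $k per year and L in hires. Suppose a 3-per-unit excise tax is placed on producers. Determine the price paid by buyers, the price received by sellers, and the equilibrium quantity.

In direct form, Ls = 2099.5 + 5W.
With a tax of 3 on producers, they supply based on the net price W_s = W_b - 3, so Ls = 2084.5 + 5W_b.
Market clearing requires 3942 - 20W_b = 2084.5 + 5W_b; hence 1857.5 = 25W_b and W_b = 74.3.
Then W_s = 74.3 - 3 = 71.3 and L = 3942 - 20(74.3) = 2456.

W_b = 74.3, W_s = 71.3, L = 2456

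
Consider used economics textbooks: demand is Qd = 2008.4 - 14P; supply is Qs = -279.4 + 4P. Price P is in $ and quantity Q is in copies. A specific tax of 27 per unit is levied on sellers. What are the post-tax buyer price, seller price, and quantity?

Sellers keep P_s = P_b - 27 per unit, so supply in terms of the buyer price is Qs = -387.4 + 4P_b.
Set Qd = Qs: 2008.4 - 14P_b = -387.4 + 4P_b, so 2395.8 = 18P_b and P_b = 133.1.
So P_s = 106.1 and the quantity traded is Q = 2008.4 - 14(133.1) = 145.

P_b = 133.1, P_s = 106.1, Q = 145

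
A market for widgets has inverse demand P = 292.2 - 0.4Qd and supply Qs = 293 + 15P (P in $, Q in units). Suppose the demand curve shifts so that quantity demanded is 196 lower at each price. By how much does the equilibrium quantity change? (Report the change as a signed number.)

ΔQ = -168

Inverting to quantity form: Qd = 730.5 - 2.5P.
Set Qd = Qs: 730.5 - 2.5P = 293 + 15P, so 437.5 = 17.5P and P* = 25.
From the demand curve, Q* = 730.5 - 2.5(25) = 668.
After the shift, demand is Qd = 534.5 - 2.5P.
The new intersection has 241.5 = 17.5P, i.e. P = 13.8, Q = 500.
ΔQ = 500 - 668 = -168.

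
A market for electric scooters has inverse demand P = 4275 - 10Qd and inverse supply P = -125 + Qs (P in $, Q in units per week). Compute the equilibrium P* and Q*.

Rewriting in direct form: Qd = 427.5 - 0.1P and Qs = 125 + P.
The market clears where 427.5 - 0.1P = 125 + P. Rearranging, 1.1P = 302.5, hence P* = 275.
From the demand curve, Q* = 427.5 - 0.1(275) = 400.

P* = 275, Q* = 400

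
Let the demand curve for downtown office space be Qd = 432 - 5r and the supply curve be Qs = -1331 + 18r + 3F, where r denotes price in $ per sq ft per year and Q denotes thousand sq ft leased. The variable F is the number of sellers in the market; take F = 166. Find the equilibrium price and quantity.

r* = 55, Q* = 157

With F = 166, supply is Qs = -833 + 18r.
Set Qd = Qs: 432 - 5r = -833 + 18r, so 1265 = 23r and r* = 55.
Plugging r* into demand: Q* = 432 - 5(55) = 157.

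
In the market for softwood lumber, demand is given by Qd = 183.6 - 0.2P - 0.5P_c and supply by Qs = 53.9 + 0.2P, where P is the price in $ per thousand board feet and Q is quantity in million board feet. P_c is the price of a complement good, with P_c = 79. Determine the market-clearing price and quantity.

P* = 225.5, Q* = 99

With P_c = 79, demand is Qd = 144.1 - 0.2P.
At equilibrium Qd = Qs, so 144.1 - 0.2P = 53.9 + 0.2P; collecting terms, 90.2 = 0.4P and P* = 225.5.
Plugging P* into demand: Q* = 144.1 - 0.2(225.5) = 99.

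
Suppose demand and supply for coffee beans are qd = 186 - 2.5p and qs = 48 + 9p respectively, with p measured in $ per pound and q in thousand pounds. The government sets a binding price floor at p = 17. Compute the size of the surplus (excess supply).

Surplus = 57.5

At p = 17: qd = 143.5 and qs = 201.
Surplus = qs - qd = 201 - 143.5 = 57.5.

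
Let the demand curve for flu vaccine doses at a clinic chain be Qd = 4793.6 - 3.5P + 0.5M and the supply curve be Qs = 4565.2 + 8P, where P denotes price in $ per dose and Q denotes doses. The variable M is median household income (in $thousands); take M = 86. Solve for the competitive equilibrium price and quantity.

P* = 23.6, Q* = 4754

With M = 86, demand is Qd = 4836.6 - 3.5P.
Equating demand and supply, 4836.6 - 3.5P = 4565.2 + 8P gives 11.5P = 271.4, so P* = 23.6.
Plugging P* into demand: Q* = 4836.6 - 3.5(23.6) = 4754.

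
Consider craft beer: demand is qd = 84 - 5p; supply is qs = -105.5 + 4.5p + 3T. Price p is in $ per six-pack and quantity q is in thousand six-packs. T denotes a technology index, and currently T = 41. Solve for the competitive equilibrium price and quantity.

p* = 7, q* = 49

With T = 41, supply is qs = 17.5 + 4.5p.
The market clears where 84 - 5p = 17.5 + 4.5p. Rearranging, 9.5p = 66.5, hence p* = 7.
Then q* = 84 - 5(7) = 49.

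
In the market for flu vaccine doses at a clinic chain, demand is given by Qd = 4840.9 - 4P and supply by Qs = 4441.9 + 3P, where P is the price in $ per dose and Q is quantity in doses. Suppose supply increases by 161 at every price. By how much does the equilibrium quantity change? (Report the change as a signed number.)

ΔQ = 92

At equilibrium Qd = Qs, so 4840.9 - 4P = 4441.9 + 3P; collecting terms, 399 = 7P and P* = 57.
Plugging P* into demand: Q* = 4840.9 - 4(57) = 4612.9.
After the shift, supply is Qs = 4602.9 + 3P.
The new intersection has 238 = 7P, i.e. P = 34, Q = 4704.9.
ΔQ = 4704.9 - 4612.9 = 92.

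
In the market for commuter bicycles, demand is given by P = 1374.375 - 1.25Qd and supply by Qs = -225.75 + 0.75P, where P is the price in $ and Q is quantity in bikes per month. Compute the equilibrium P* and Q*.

Rewriting in direct form: Qd = 1099.5 - 0.8P.
At equilibrium Qd = Qs, so 1099.5 - 0.8P = -225.75 + 0.75P; collecting terms, 1325.25 = 1.55P and P* = 855.
Plugging P* into demand: Q* = 1099.5 - 0.8(855) = 415.5.

P* = 855, Q* = 415.5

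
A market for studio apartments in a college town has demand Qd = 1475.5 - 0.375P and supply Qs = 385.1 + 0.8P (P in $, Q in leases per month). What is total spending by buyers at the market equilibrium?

Total spending by buyers = 1046320

The market clears where 1475.5 - 0.375P = 385.1 + 0.8P. Rearranging, 1.175P = 1090.4, hence P* = 928.
From the demand curve, Q* = 1475.5 - 0.375(928) = 1127.5.
Total spending by buyers = P* × Q* = 928 × 1127.5 = 1046320.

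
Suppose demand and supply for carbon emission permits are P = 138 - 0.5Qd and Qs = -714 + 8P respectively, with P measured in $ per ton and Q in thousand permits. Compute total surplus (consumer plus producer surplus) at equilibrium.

Total surplus = 1901.25

Inverting to quantity form: Qd = 276 - 2P.
At equilibrium Qd = Qs, so 276 - 2P = -714 + 8P; collecting terms, 990 = 10P and P* = 99.
Plugging P* into demand: Q* = 276 - 2(99) = 78.
Demand choke price = 138; supply choke price = 89.25. CS = ½(138 - 99)(78) = 1521; PS = ½(99 - 89.25)(78) = 380.25. Total surplus = 1901.25.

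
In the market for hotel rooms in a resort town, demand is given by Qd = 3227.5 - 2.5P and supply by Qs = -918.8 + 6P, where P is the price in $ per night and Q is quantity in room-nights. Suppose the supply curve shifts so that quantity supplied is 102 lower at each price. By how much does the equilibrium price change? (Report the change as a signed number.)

ΔP = 12

Set Qd = Qs: 3227.5 - 2.5P = -918.8 + 6P, so 4146.3 = 8.5P and P* = 487.8.
Substitute back: Q* = 3227.5 - 2.5(487.8) = 2008.
After the shift, supply is Qs = -1020.8 + 6P.
Re-solving, 8.5P = 4248.3 gives P = 499.8 and Q = 1978.
ΔP = 499.8 - 487.8 = 12.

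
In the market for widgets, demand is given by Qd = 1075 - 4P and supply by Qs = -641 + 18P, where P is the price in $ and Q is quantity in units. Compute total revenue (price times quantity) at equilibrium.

Total revenue = 59514

Equating demand and supply, 1075 - 4P = -641 + 18P gives 22P = 1716, so P* = 78.
Substitute back: Q* = 1075 - 4(78) = 763.
Total revenue = P* × Q* = 78 × 763 = 59514.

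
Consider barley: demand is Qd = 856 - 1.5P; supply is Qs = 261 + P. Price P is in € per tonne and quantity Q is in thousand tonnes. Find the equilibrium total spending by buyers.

Equating demand and supply, 856 - 1.5P = 261 + P gives 2.5P = 595, so P* = 238.
Substitute back: Q* = 856 - 1.5(238) = 499.
Total spending by buyers = P* × Q* = 238 × 499 = 118762.

Total spending by buyers = 118762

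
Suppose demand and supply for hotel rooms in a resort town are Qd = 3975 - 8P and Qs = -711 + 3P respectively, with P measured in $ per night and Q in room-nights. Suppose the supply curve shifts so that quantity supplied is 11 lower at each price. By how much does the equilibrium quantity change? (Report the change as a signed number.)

Set Qd = Qs: 3975 - 8P = -711 + 3P, so 4686 = 11P and P* = 426.
Then Q* = 3975 - 8(426) = 567.
After the shift, supply is Qs = -722 + 3P.
The new intersection has 4697 = 11P, i.e. P = 427, Q = 559.
ΔQ = 559 - 567 = -8.

ΔQ = -8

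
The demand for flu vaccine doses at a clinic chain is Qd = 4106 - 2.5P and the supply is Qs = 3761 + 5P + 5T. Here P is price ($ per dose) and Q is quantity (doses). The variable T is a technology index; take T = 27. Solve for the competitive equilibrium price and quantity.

With T = 27, supply is Qs = 3896 + 5P.
Equating demand and supply, 4106 - 2.5P = 3896 + 5P gives 7.5P = 210, so P* = 28.
From the demand curve, Q* = 4106 - 2.5(28) = 4036.

P* = 28, Q* = 4036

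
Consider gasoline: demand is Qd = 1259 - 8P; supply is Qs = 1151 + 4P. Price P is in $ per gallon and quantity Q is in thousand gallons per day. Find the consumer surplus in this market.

The market clears where 1259 - 8P = 1151 + 4P. Rearranging, 12P = 108, hence P* = 9.
Then Q* = 1259 - 8(9) = 1187.
Demand choke price (Qd = 0): P = 1259/8 = 157.375. Consumer surplus = ½ × (157.375 - 9) × 1187 = 88060.5625.

Consumer surplus = 88060.5625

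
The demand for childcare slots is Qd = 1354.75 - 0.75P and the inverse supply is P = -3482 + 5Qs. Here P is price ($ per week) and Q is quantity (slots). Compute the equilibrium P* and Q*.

Rewriting in direct form: Qs = 696.4 + 0.2P.
Equating demand and supply, 1354.75 - 0.75P = 696.4 + 0.2P gives 0.95P = 658.35, so P* = 693.
Substitute back: Q* = 1354.75 - 0.75(693) = 835.

P* = 693, Q* = 835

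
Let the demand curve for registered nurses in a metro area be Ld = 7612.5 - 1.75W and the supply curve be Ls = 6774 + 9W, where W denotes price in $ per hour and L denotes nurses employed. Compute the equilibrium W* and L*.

W* = 78, L* = 7476

Equating demand and supply, 7612.5 - 1.75W = 6774 + 9W gives 10.75W = 838.5, so W* = 78.
From the demand curve, L* = 7612.5 - 1.75(78) = 7476.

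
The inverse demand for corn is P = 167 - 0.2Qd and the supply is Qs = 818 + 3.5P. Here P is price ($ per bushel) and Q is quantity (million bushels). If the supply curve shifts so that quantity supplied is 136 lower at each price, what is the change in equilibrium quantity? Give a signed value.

ΔQ = -80

Solving each curve for Q: Qd = 835 - 5P.
Set Qd = Qs: 835 - 5P = 818 + 3.5P, so 17 = 8.5P and P* = 2.
Then Q* = 835 - 5(2) = 825.
After the shift, supply is Qs = 682 + 3.5P.
New equilibrium: 153 = 8.5P, so P = 18 and Q = 745.
ΔQ = 745 - 825 = -80.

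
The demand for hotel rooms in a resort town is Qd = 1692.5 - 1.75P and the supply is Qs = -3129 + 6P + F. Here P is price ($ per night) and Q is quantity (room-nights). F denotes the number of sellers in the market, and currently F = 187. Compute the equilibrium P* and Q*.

P* = 598, Q* = 646

With F = 187, supply is Qs = -2942 + 6P.
At equilibrium Qd = Qs, so 1692.5 - 1.75P = -2942 + 6P; collecting terms, 4634.5 = 7.75P and P* = 598.
Substitute back: Q* = 1692.5 - 1.75(598) = 646.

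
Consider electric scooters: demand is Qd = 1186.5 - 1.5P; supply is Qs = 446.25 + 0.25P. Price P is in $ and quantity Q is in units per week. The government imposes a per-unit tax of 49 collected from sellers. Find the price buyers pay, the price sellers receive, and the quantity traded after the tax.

The tax drives a wedge P_b - P_s = 49. Substituting P_s = P_b - 49 into supply: Qs = 434 + 0.25P_b.
Set Qd = Qs: 1186.5 - 1.5P_b = 434 + 0.25P_b, so 752.5 = 1.75P_b and P_b = 430.
Then P_s = 430 - 49 = 381 and Q = 1186.5 - 1.5(430) = 541.5.

P_b = 430, P_s = 381, Q = 541.5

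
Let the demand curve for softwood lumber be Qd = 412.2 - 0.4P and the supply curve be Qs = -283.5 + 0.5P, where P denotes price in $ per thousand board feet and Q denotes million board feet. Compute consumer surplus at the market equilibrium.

Consumer surplus = 13261.25

At equilibrium Qd = Qs, so 412.2 - 0.4P = -283.5 + 0.5P; collecting terms, 695.7 = 0.9P and P* = 773.
Then Q* = 412.2 - 0.4(773) = 103.
Demand choke price (Qd = 0): P = 412.2/0.4 = 1030.5. Consumer surplus = ½ × (1030.5 - 773) × 103 = 13261.25.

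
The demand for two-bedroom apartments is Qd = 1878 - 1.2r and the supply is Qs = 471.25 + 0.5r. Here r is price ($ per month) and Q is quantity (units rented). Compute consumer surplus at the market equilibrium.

Consumer surplus = 326343.75

Set Qd = Qs: 1878 - 1.2r = 471.25 + 0.5r, so 1406.75 = 1.7r and r* = 827.5.
Substitute back: Q* = 1878 - 1.2(827.5) = 885.
Demand choke price (Qd = 0): r = 1878/1.2 = 1565. Consumer surplus = ½ × (1565 - 827.5) × 885 = 326343.75.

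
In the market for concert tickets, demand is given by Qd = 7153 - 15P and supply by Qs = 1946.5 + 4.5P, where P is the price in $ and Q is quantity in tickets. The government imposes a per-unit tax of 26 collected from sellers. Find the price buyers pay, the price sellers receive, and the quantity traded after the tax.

P_b = 273, P_s = 247, Q = 3058

Sellers keep P_s = P_b - 26 per unit, so supply in terms of the buyer price is Qs = 1829.5 + 4.5P_b.
Equate demand and the shifted supply: 7153 - 15P_b = 1829.5 + 4.5P_b, giving 19.5P_b = 5323.5, so P_b = 273.
Then P_s = 273 - 26 = 247 and Q = 7153 - 15(273) = 3058.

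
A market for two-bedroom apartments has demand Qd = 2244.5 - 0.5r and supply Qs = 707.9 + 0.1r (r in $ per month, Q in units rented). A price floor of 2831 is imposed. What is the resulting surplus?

Evaluating both curves at the floor price 2831 gives Qd = 829, Qs = 991.
Surplus = Qs - Qd = 991 - 829 = 162.

Surplus = 162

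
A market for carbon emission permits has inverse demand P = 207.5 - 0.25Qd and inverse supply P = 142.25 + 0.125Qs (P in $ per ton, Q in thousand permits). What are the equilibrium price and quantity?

Inverting to quantity form: Qd = 830 - 4P and Qs = -1138 + 8P.
Set Qd = Qs: 830 - 4P = -1138 + 8P, so 1968 = 12P and P* = 164.
From the demand curve, Q* = 830 - 4(164) = 174.

P* = 164, Q* = 174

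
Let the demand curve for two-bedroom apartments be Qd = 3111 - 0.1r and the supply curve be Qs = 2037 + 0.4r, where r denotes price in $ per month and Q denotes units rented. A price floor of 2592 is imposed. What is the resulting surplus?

With r fixed at 2592, quantity demanded is 2851.8 and quantity supplied is 3073.8.
Surplus = Qs - Qd = 3073.8 - 2851.8 = 222.

Surplus = 222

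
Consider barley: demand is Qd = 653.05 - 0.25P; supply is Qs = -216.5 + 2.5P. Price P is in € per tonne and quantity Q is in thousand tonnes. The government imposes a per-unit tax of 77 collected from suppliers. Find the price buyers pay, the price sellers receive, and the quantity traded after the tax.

P_b = 386.2, P_s = 309.2, Q = 556.5

With a tax of 77 on suppliers, they supply based on the net price P_s = P_b - 77, so Qs = -409 + 2.5P_b.
Market clearing requires 653.05 - 0.25P_b = -409 + 2.5P_b; hence 1062.05 = 2.75P_b and P_b = 386.2.
Then P_s = 386.2 - 77 = 309.2 and Q = 653.05 - 0.25(386.2) = 556.5.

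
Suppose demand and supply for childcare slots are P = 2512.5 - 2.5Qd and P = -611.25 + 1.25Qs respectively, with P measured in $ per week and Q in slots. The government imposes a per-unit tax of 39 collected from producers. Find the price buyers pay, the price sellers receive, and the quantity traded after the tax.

P_b = 456, P_s = 417, Q = 822.6

In direct form, Qd = 1005 - 0.4P and Qs = 489 + 0.8P.
With a tax of 39 on producers, they supply based on the net price P_s = P_b - 39, so Qs = 457.8 + 0.8P_b.
Market clearing requires 1005 - 0.4P_b = 457.8 + 0.8P_b; hence 547.2 = 1.2P_b and P_b = 456.
So P_s = 417 and the quantity traded is Q = 1005 - 0.4(456) = 822.6.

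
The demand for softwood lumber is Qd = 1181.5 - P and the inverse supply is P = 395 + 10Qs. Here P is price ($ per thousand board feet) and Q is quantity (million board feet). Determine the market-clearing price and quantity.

Rewriting in direct form: Qs = -39.5 + 0.1P.
Set Qd = Qs: 1181.5 - P = -39.5 + 0.1P, so 1221 = 1.1P and P* = 1110.
Substitute back: Q* = 1181.5 - 1110 = 71.5.

P* = 1110, Q* = 71.5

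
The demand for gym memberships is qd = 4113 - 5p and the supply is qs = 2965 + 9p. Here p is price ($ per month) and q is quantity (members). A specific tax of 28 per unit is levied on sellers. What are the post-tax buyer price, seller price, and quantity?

p_b = 100, p_s = 72, q = 3613

Sellers keep p_s = p_b - 28 per unit, so supply in terms of the buyer price is qs = 2713 + 9p_b.
Market clearing requires 4113 - 5p_b = 2713 + 9p_b; hence 1400 = 14p_b and p_b = 100.
Then p_s = 100 - 28 = 72 and q = 4113 - 5(100) = 3613.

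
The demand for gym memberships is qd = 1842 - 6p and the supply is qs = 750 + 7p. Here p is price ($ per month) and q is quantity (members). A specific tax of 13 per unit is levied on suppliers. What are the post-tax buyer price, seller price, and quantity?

p_b = 91, p_s = 78, q = 1296

With a tax of 13 on suppliers, they supply based on the net price p_s = p_b - 13, so qs = 659 + 7p_b.
Set qd = qs: 1842 - 6p_b = 659 + 7p_b, so 1183 = 13p_b and p_b = 91.
Then p_s = 91 - 13 = 78 and q = 1842 - 6(91) = 1296.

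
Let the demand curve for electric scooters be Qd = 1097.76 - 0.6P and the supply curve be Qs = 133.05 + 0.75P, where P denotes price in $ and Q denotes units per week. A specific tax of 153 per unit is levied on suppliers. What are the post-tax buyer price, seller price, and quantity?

P_b = 799.6, P_s = 646.6, Q = 618

Suppliers keep P_s = P_b - 153 per unit, so supply in terms of the buyer price is Qs = 18.3 + 0.75P_b.
Set Qd = Qs: 1097.76 - 0.6P_b = 18.3 + 0.75P_b, so 1079.46 = 1.35P_b and P_b = 799.6.
Then P_s = 799.6 - 153 = 646.6 and Q = 1097.76 - 0.6(799.6) = 618.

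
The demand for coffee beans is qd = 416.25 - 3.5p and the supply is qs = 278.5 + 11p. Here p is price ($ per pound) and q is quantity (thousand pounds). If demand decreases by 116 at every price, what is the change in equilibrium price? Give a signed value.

Equating demand and supply, 416.25 - 3.5p = 278.5 + 11p gives 14.5p = 137.75, so p* = 9.5.
Plugging p* into demand: q* = 416.25 - 3.5(9.5) = 383.
After the shift, demand is qd = 300.25 - 3.5p.
Re-solving, 14.5p = 21.75 gives p = 1.5 and q = 295.
Δp = 1.5 - 9.5 = -8.

Δp = -8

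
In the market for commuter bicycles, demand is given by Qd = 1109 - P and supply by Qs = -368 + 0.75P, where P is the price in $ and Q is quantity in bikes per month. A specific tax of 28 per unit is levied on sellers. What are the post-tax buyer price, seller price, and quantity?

P_b = 856, P_s = 828, Q = 253

With a tax of 28 on sellers, they supply based on the net price P_s = P_b - 28, so Qs = -389 + 0.75P_b.
Set Qd = Qs: 1109 - P_b = -389 + 0.75P_b, so 1498 = 1.75P_b and P_b = 856.
Then P_s = 856 - 28 = 828 and Q = 1109 - 856 = 253.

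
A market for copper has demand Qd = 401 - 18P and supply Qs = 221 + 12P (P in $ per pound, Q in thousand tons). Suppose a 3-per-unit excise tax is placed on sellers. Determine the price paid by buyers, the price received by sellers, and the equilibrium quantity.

P_b = 7.2, P_s = 4.2, Q = 271.4

With a tax of 3 on sellers, they supply based on the net price P_s = P_b - 3, so Qs = 185 + 12P_b.
Market clearing requires 401 - 18P_b = 185 + 12P_b; hence 216 = 30P_b and P_b = 7.2.
So P_s = 4.2 and the quantity traded is Q = 401 - 18(7.2) = 271.4.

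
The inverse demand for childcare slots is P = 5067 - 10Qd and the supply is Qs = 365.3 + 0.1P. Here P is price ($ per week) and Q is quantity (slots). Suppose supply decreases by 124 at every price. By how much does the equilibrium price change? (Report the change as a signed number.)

Inverting to quantity form: Qd = 506.7 - 0.1P.
The market clears where 506.7 - 0.1P = 365.3 + 0.1P. Rearranging, 0.2P = 141.4, hence P* = 707.
Plugging P* into demand: Q* = 506.7 - 0.1(707) = 436.
After the shift, supply is Qs = 241.3 + 0.1P.
New equilibrium: 265.4 = 0.2P, so P = 1327 and Q = 374.
ΔP = 1327 - 707 = 620.

ΔP = 620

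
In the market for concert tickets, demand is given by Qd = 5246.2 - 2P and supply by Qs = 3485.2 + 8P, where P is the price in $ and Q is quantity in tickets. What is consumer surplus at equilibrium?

The market clears where 5246.2 - 2P = 3485.2 + 8P. Rearranging, 10P = 1761, hence P* = 176.1.
Substitute back: Q* = 5246.2 - 2(176.1) = 4894.
Demand choke price (Qd = 0): P = 5246.2/2 = 2623.1. Consumer surplus = ½ × (2623.1 - 176.1) × 4894 = 5987809.

Consumer surplus = 5987809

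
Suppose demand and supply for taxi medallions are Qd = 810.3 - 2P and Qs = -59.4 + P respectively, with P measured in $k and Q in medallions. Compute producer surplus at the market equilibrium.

Producer surplus = 26565.125

Equating demand and supply, 810.3 - 2P = -59.4 + P gives 3P = 869.7, so P* = 289.9.
Plugging P* into demand: Q* = 810.3 - 2(289.9) = 230.5.
Supply choke price (Qs = 0): P = 59.4. Producer surplus = ½ × (289.9 - 59.4) × 230.5 = 26565.125.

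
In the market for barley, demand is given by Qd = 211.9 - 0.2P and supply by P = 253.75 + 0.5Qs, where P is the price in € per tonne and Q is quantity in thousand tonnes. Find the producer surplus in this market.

Producer surplus = 5365.5625

Rewriting in direct form: Qs = -507.5 + 2P.
The market clears where 211.9 - 0.2P = -507.5 + 2P. Rearranging, 2.2P = 719.4, hence P* = 327.
Substitute back: Q* = 211.9 - 0.2(327) = 146.5.
Supply choke price (Qs = 0): P = 253.75. Producer surplus = ½ × (327 - 253.75) × 146.5 = 5365.5625.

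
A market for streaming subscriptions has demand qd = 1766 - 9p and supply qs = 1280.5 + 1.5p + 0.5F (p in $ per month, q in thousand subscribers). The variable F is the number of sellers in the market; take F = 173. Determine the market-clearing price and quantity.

p* = 38, q* = 1424

With F = 173, supply is qs = 1367 + 1.5p.
Set qd = qs: 1766 - 9p = 1367 + 1.5p, so 399 = 10.5p and p* = 38.
From the demand curve, q* = 1766 - 9(38) = 1424.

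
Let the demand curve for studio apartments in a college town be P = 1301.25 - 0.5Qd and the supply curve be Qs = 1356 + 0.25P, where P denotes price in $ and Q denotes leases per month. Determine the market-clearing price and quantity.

Solving each curve for Q: Qd = 2602.5 - 2P.
The market clears where 2602.5 - 2P = 1356 + 0.25P. Rearranging, 2.25P = 1246.5, hence P* = 554.
Then Q* = 2602.5 - 2(554) = 1494.5.

P* = 554, Q* = 1494.5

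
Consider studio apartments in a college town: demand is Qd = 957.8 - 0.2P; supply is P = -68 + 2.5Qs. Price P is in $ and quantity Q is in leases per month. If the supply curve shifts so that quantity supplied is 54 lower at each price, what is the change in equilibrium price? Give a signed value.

Inverting to quantity form: Qs = 27.2 + 0.4P.
Equating demand and supply, 957.8 - 0.2P = 27.2 + 0.4P gives 0.6P = 930.6, so P* = 1551.
Substitute back: Q* = 957.8 - 0.2(1551) = 647.6.
After the shift, supply is Qs = -26.8 + 0.4P.
Re-solving, 0.6P = 984.6 gives P = 1641 and Q = 629.6.
ΔP = 1641 - 1551 = 90.

ΔP = 90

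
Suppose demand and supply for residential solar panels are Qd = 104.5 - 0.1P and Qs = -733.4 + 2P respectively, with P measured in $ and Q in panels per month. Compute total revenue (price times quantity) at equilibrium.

Equating demand and supply, 104.5 - 0.1P = -733.4 + 2P gives 2.1P = 837.9, so P* = 399.
Then Q* = 104.5 - 0.1(399) = 64.6.
Total revenue = P* × Q* = 399 × 64.6 = 25775.4.

Total revenue = 25775.4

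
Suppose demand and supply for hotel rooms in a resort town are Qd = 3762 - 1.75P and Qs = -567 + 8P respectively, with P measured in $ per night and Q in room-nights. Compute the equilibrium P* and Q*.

P* = 444, Q* = 2985

The market clears where 3762 - 1.75P = -567 + 8P. Rearranging, 9.75P = 4329, hence P* = 444.
Substitute back: Q* = 3762 - 1.75(444) = 2985.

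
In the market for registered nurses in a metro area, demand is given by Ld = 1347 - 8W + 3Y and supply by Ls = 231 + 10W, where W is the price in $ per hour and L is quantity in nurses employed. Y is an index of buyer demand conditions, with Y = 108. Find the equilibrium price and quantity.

W* = 80, L* = 1031

With Y = 108, demand is Ld = 1671 - 8W.
Equating demand and supply, 1671 - 8W = 231 + 10W gives 18W = 1440, so W* = 80.
Substitute back: L* = 1671 - 8(80) = 1031.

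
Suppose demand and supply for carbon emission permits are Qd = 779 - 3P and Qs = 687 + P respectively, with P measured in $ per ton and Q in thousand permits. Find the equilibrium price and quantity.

P* = 23, Q* = 710

At equilibrium Qd = Qs, so 779 - 3P = 687 + P; collecting terms, 92 = 4P and P* = 23.
Then Q* = 779 - 3(23) = 710.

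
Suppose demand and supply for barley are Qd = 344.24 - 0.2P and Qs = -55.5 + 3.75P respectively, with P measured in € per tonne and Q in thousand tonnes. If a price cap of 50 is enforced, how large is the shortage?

With P fixed at 50, quantity demanded is 334.24 and quantity supplied is 132.
Shortage = Qd - Qs = 334.24 - 132 = 202.24.

Shortage = 202.24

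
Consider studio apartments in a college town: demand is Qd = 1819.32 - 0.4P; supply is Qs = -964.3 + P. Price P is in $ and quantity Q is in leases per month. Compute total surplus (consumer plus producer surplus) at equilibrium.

Equating demand and supply, 1819.32 - 0.4P = -964.3 + P gives 1.4P = 2783.62, so P* = 1988.3.
Substitute back: Q* = 1819.32 - 0.4(1988.3) = 1024.
Demand choke price = 4548.3; supply choke price = 964.3. CS = ½(4548.3 - 1988.3)(1024) = 1310720; PS = ½(1988.3 - 964.3)(1024) = 524288. Total surplus = 1835008.

Total surplus = 1835008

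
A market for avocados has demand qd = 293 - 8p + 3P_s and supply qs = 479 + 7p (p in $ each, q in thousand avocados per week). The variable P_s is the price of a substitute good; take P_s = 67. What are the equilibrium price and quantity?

p* = 1, q* = 486

With P_s = 67, demand is qd = 494 - 8p.
Equating demand and supply, 494 - 8p = 479 + 7p gives 15p = 15, so p* = 1.
Then q* = 494 - 8(1) = 486.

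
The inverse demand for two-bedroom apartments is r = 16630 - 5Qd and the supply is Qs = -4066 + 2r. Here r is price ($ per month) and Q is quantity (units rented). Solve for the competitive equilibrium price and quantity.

Rewriting in direct form: Qd = 3326 - 0.2r.
Set Qd = Qs: 3326 - 0.2r = -4066 + 2r, so 7392 = 2.2r and r* = 3360.
Substitute back: Q* = 3326 - 0.2(3360) = 2654.

r* = 3360, Q* = 2654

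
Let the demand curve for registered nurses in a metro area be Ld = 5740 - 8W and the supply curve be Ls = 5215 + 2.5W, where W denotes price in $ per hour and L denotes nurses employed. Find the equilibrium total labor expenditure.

Total labor expenditure = 267000

The market clears where 5740 - 8W = 5215 + 2.5W. Rearranging, 10.5W = 525, hence W* = 50.
Substitute back: L* = 5740 - 8(50) = 5340.
Total labor expenditure = W* × L* = 50 × 5340 = 267000.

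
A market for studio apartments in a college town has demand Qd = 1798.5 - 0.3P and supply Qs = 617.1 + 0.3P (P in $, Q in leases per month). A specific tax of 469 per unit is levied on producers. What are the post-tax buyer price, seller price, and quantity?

With a tax of 469 on producers, they supply based on the net price P_s = P_b - 469, so Qs = 476.4 + 0.3P_b.
Market clearing requires 1798.5 - 0.3P_b = 476.4 + 0.3P_b; hence 1322.1 = 0.6P_b and P_b = 2203.5.
So P_s = 1734.5 and the quantity traded is Q = 1798.5 - 0.3(2203.5) = 1137.45.

P_b = 2203.5, P_s = 1734.5, Q = 1137.45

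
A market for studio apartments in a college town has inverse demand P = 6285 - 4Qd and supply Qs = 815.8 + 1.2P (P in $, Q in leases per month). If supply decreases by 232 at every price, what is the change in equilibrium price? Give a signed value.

Rewriting in direct form: Qd = 1571.25 - 0.25P.
At equilibrium Qd = Qs, so 1571.25 - 0.25P = 815.8 + 1.2P; collecting terms, 755.45 = 1.45P and P* = 521.
Plugging P* into demand: Q* = 1571.25 - 0.25(521) = 1441.
After the shift, supply is Qs = 583.8 + 1.2P.
Re-solving, 1.45P = 987.45 gives P = 681 and Q = 1401.
ΔP = 681 - 521 = 160.

ΔP = 160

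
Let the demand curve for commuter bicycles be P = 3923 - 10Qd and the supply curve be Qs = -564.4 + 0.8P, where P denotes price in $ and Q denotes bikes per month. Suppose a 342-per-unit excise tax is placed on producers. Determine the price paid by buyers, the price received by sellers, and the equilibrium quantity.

P_b = 1367, P_s = 1025, Q = 255.6

Solving each curve for Q: Qd = 392.3 - 0.1P.
The tax drives a wedge P_b - P_s = 342. Substituting P_s = P_b - 342 into supply: Qs = -838 + 0.8P_b.
Market clearing requires 392.3 - 0.1P_b = -838 + 0.8P_b; hence 1230.3 = 0.9P_b and P_b = 1367.
So P_s = 1025 and the quantity traded is Q = 392.3 - 0.1(1367) = 255.6.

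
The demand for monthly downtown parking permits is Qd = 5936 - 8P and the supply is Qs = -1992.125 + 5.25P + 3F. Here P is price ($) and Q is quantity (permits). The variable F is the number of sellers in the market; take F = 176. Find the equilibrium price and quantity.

P* = 558.5, Q* = 1468

With F = 176, supply is Qs = -1464.125 + 5.25P.
The market clears where 5936 - 8P = -1464.125 + 5.25P. Rearranging, 13.25P = 7400.125, hence P* = 558.5.
Then Q* = 5936 - 8(558.5) = 1468.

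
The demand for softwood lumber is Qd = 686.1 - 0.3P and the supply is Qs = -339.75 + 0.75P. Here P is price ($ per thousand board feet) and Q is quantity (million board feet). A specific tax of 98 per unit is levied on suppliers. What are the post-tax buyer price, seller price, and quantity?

With a tax of 98 on suppliers, they supply based on the net price P_s = P_b - 98, so Qs = -413.25 + 0.75P_b.
Set Qd = Qs: 686.1 - 0.3P_b = -413.25 + 0.75P_b, so 1099.35 = 1.05P_b and P_b = 1047.
So P_s = 949 and the quantity traded is Q = 686.1 - 0.3(1047) = 372.

P_b = 1047, P_s = 949, Q = 372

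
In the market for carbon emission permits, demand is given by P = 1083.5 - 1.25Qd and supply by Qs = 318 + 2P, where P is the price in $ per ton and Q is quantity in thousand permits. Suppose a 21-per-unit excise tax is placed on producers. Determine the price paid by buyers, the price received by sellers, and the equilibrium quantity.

P_b = 211, P_s = 190, Q = 698

Solving each curve for Q: Qd = 866.8 - 0.8P.
The tax drives a wedge P_b - P_s = 21. Substituting P_s = P_b - 21 into supply: Qs = 276 + 2P_b.
Market clearing requires 866.8 - 0.8P_b = 276 + 2P_b; hence 590.8 = 2.8P_b and P_b = 211.
Then P_s = 211 - 21 = 190 and Q = 866.8 - 0.8(211) = 698.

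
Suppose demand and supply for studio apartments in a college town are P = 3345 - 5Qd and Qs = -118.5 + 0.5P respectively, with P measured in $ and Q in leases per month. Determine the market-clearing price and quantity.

P* = 1125, Q* = 444

Inverting to quantity form: Qd = 669 - 0.2P.
Equating demand and supply, 669 - 0.2P = -118.5 + 0.5P gives 0.7P = 787.5, so P* = 1125.
Plugging P* into demand: Q* = 669 - 0.2(1125) = 444.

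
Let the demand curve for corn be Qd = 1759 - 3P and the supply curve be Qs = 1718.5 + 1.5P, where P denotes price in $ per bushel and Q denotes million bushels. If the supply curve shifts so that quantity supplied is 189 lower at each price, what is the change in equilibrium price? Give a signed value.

The market clears where 1759 - 3P = 1718.5 + 1.5P. Rearranging, 4.5P = 40.5, hence P* = 9.
Substitute back: Q* = 1759 - 3(9) = 1732.
After the shift, supply is Qs = 1529.5 + 1.5P.
Re-solving, 4.5P = 229.5 gives P = 51 and Q = 1606.
ΔP = 51 - 9 = 42.

ΔP = 42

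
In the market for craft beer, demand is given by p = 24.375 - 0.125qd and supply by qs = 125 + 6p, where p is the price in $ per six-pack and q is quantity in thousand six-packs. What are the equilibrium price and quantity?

p* = 5, q* = 155

Inverting to quantity form: qd = 195 - 8p.
The market clears where 195 - 8p = 125 + 6p. Rearranging, 14p = 70, hence p* = 5.
Plugging p* into demand: q* = 195 - 8(5) = 155.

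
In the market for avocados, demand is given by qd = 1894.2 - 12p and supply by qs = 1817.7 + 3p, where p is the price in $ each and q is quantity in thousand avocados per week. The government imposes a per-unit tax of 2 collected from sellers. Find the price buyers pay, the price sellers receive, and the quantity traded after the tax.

The tax drives a wedge p_b - p_s = 2. Substituting p_s = p_b - 2 into supply: qs = 1811.7 + 3p_b.
Equate demand and the shifted supply: 1894.2 - 12p_b = 1811.7 + 3p_b, giving 15p_b = 82.5, so p_b = 5.5.
Then p_s = 5.5 - 2 = 3.5 and q = 1894.2 - 12(5.5) = 1828.2.

p_b = 5.5, p_s = 3.5, q = 1828.2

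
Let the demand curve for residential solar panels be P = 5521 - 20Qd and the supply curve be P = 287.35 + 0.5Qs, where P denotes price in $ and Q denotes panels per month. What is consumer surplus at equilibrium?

Consumer surplus = 651780.9

Solving each curve for Q: Qd = 276.05 - 0.05P and Qs = -574.7 + 2P.
The market clears where 276.05 - 0.05P = -574.7 + 2P. Rearranging, 2.05P = 850.75, hence P* = 415.
Substitute back: Q* = 276.05 - 0.05(415) = 255.3.
Demand choke price (Qd = 0): P = 276.05/0.05 = 5521. Consumer surplus = ½ × (5521 - 415) × 255.3 = 651780.9.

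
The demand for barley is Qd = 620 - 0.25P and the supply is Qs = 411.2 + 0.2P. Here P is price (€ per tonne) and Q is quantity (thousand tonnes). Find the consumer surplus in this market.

Consumer surplus = 508032

Set Qd = Qs: 620 - 0.25P = 411.2 + 0.2P, so 208.8 = 0.45P and P* = 464.
Substitute back: Q* = 620 - 0.25(464) = 504.
Demand choke price (Qd = 0): P = 620/0.25 = 2480. Consumer surplus = ½ × (2480 - 464) × 504 = 508032.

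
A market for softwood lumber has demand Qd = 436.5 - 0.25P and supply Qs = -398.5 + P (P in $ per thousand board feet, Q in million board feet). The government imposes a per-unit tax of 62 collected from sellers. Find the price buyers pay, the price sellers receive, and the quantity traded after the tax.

P_b = 717.6, P_s = 655.6, Q = 257.1

The tax drives a wedge P_b - P_s = 62. Substituting P_s = P_b - 62 into supply: Qs = -460.5 + P_b.
Set Qd = Qs: 436.5 - 0.25P_b = -460.5 + P_b, so 897 = 1.25P_b and P_b = 717.6.
So P_s = 655.6 and the quantity traded is Q = 436.5 - 0.25(717.6) = 257.1.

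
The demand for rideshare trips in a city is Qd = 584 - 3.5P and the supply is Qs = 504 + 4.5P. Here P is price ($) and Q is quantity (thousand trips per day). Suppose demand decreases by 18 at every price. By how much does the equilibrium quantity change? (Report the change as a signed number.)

ΔQ = -10.125

Set Qd = Qs: 584 - 3.5P = 504 + 4.5P, so 80 = 8P and P* = 10.
From the demand curve, Q* = 584 - 3.5(10) = 549.
After the shift, demand is Qd = 566 - 3.5P.
Re-solving, 8P = 62 gives P = 7.75 and Q = 538.875.
ΔQ = 538.875 - 549 = -10.125.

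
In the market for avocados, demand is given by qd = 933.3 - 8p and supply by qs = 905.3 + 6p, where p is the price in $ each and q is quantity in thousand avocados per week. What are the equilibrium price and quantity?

At equilibrium qd = qs, so 933.3 - 8p = 905.3 + 6p; collecting terms, 28 = 14p and p* = 2.
Then q* = 933.3 - 8(2) = 917.3.

p* = 2, q* = 917.3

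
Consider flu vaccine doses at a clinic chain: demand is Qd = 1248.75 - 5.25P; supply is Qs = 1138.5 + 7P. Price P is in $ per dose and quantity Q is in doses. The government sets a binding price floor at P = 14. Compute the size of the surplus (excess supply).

Surplus = 61.25

Evaluating both curves at the floor price 14 gives Qd = 1175.25, Qs = 1236.5.
Surplus = Qs - Qd = 1236.5 - 1175.25 = 61.25.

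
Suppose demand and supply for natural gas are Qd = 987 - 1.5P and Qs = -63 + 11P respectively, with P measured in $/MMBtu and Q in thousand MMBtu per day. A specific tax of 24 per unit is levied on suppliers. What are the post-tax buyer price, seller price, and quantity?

P_b = 105.12, P_s = 81.12, Q = 829.32

The tax drives a wedge P_b - P_s = 24. Substituting P_s = P_b - 24 into supply: Qs = -327 + 11P_b.
Set Qd = Qs: 987 - 1.5P_b = -327 + 11P_b, so 1314 = 12.5P_b and P_b = 105.12.
So P_s = 81.12 and the quantity traded is Q = 987 - 1.5(105.12) = 829.32.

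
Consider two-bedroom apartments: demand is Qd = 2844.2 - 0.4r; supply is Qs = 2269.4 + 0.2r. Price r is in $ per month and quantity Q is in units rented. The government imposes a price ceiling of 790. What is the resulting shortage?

Shortage = 100.8

Evaluating both curves at the ceiling price 790 gives Qd = 2528.2, Qs = 2427.4.
Shortage = Qd - Qs = 2528.2 - 2427.4 = 100.8.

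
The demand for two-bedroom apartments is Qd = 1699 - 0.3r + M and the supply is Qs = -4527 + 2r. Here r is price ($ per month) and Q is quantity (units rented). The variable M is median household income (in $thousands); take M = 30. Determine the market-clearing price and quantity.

With M = 30, demand is Qd = 1729 - 0.3r.
At equilibrium Qd = Qs, so 1729 - 0.3r = -4527 + 2r; collecting terms, 6256 = 2.3r and r* = 2720.
Plugging r* into demand: Q* = 1729 - 0.3(2720) = 913.

r* = 2720, Q* = 913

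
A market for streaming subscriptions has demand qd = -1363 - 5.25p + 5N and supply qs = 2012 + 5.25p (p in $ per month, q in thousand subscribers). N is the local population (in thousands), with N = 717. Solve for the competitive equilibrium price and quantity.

With N = 717, demand is qd = 2222 - 5.25p.
Equating demand and supply, 2222 - 5.25p = 2012 + 5.25p gives 10.5p = 210, so p* = 20.
Substitute back: q* = 2222 - 5.25(20) = 2117.

p* = 20, q* = 2117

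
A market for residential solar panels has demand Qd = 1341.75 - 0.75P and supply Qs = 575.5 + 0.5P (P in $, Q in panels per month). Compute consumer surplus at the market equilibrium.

Equating demand and supply, 1341.75 - 0.75P = 575.5 + 0.5P gives 1.25P = 766.25, so P* = 613.
Then Q* = 1341.75 - 0.75(613) = 882.
Demand choke price (Qd = 0): P = 1341.75/0.75 = 1789. Consumer surplus = ½ × (1789 - 613) × 882 = 518616.

Consumer surplus = 518616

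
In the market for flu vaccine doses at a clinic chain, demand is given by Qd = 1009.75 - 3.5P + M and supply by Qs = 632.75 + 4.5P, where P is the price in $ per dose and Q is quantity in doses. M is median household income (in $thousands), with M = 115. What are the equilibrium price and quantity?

With M = 115, demand is Qd = 1124.75 - 3.5P.
Equating demand and supply, 1124.75 - 3.5P = 632.75 + 4.5P gives 8P = 492, so P* = 61.5.
Then Q* = 1124.75 - 3.5(61.5) = 909.5.

P* = 61.5, Q* = 909.5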